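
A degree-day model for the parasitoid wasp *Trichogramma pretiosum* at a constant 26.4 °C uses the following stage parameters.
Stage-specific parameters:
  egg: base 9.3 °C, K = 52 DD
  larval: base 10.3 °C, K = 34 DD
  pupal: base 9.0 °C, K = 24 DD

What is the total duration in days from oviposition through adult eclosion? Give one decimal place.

6.5 days

egg: 52 / (26.4 − 9.3) = 52 / 17.1 = 3.041 d.
larval: 34 / (26.4 − 10.3) = 34 / 16.1 = 2.112 d.
pupal: 24 / (26.4 − 9.0) = 24 / 17.4 = 1.379 d.
Sum = 6.532 ≈ 6.5 days.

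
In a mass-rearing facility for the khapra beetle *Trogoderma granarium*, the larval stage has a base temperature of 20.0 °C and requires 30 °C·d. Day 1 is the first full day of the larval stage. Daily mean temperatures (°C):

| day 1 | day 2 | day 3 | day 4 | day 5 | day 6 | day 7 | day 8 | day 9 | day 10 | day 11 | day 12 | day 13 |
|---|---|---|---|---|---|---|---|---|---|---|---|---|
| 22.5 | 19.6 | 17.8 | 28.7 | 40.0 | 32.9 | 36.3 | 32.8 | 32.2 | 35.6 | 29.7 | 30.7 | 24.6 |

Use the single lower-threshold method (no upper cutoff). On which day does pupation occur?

day 5

Daily DD above 20.0 °C: 2.5, 0.0, 0.0, 8.7, 20.0, 12.9, 16.3, 12.8, 12.2, 15.6, 9.7, 10.7, 4.6.
Cumulative: 2.5, 2.5, 2.5, 11.2, 31.2, 44.1, 60.4, 73.2, 85.4, 101.0, 110.7, 121.4, 126.0.
The total first reaches 30 DD on day 5.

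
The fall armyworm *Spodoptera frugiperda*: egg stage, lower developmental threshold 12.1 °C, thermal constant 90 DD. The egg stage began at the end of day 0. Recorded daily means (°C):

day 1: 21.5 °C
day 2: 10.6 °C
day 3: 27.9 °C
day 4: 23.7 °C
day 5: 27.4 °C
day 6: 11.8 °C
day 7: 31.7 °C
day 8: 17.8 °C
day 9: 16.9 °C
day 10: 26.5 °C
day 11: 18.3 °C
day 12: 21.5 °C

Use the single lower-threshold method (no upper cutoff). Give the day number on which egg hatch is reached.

Daily DD above 12.1 °C: 9.4, 0.0, 15.8, 11.6, 15.3, 0.0, 19.6, 5.7, 4.8, 14.4, 6.2, 9.4.
Cumulative: 9.4, 9.4, 25.2, 36.8, 52.1, 52.1, 71.7, 77.4, 82.2, 96.6, 102.8, 112.2.
The total first reaches 90 DD on day 10.

day 10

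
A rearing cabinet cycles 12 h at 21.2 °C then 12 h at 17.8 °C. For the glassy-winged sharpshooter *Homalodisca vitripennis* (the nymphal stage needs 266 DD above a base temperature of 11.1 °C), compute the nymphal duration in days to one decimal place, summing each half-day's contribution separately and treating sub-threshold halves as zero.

Day half: max(0, 21.2 − 11.1) × 0.5 = 10.1 × 0.5 = 5.05 DD.
Night half: max(0, 17.8 − 11.1) × 0.5 = 6.7 × 0.5 = 3.35 DD.
Per 24 h: 8.40 DD/day.
Duration = 266 / 8.40 = 31.667 ≈ 31.7 days.

31.7 days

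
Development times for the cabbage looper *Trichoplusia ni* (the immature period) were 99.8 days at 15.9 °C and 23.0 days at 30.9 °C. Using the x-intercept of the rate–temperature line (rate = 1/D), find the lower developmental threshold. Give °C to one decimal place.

11.4 °C

Under the model K = D·(T − T_b), so D₁·(T₁ − T_b) = D₂·(T₂ − T_b).
99.8·(15.9 − T_b) = 23.0·(30.9 − T_b)
T_b = (99.8·15.9 − 23.0·30.9) / (99.8 − 23.0) = 876.12 / 76.8 = 11.408 °C ≈ 11.4 °C.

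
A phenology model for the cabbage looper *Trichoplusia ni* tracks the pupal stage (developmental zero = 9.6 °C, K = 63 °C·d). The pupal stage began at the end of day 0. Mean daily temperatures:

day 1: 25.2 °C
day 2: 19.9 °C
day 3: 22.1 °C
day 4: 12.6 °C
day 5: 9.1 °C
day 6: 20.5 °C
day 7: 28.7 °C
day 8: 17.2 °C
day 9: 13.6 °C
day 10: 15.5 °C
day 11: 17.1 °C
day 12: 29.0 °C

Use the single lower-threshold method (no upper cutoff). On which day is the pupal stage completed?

Daily DD above 9.6 °C: 15.6, 10.3, 12.5, 3.0, 0.0, 10.9, 19.1, 7.6, 4.0, 5.9, 7.5, 19.4.
Cumulative: 15.6, 25.9, 38.4, 41.4, 41.4, 52.3, 71.4, 79.0, 83.0, 88.9, 96.4, 115.8.
The total first reaches 63 DD on day 7.

day 7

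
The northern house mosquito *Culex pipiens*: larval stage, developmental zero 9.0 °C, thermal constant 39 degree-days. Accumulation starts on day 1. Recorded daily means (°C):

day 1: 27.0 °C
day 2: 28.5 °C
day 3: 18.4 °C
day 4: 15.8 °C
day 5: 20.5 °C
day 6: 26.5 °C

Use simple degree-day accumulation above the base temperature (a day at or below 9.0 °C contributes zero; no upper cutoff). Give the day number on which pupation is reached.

Daily DD above 9.0 °C: 18.0, 19.5, 9.4, 6.8, 11.5, 17.5.
Cumulative: 18.0, 37.5, 46.9, 53.7, 65.2, 82.7.
The total first reaches 39 DD on day 3.

day 3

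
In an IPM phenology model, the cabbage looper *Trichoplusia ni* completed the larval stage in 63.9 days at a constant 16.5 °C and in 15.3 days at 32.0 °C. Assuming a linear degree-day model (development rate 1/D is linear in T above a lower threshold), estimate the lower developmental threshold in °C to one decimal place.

11.6 °C

Equal thermal constants: D₁(T₁ − T_b) = D₂(T₂ − T_b).
63.9·(16.5 − T_b) = 15.3·(32.0 − T_b)
T_b = (63.9·16.5 − 15.3·32.0) / (63.9 − 15.3) = 564.75 / 48.6 = 11.620 °C ≈ 11.6 °C.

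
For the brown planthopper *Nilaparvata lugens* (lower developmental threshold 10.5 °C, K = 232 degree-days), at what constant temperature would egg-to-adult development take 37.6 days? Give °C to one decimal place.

16.7 °C

Required daily accumulation = 232 / 37.6 = 6.170 DD/day.
T = T_base + 6.170 = 10.5 + 6.170 = 16.670 ≈ 16.7 °C.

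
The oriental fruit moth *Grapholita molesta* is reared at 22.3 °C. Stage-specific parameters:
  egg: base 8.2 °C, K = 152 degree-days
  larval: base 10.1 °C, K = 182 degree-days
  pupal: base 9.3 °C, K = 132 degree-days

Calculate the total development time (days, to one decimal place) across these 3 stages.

egg: 152 / (22.3 − 8.2) = 152 / 14.1 = 10.780 d.
larval: 182 / (22.3 − 10.1) = 182 / 12.2 = 14.918 d.
pupal: 132 / (22.3 − 9.3) = 132 / 13.0 = 10.154 d.
Sum = 35.852 ≈ 35.9 days.

35.9 days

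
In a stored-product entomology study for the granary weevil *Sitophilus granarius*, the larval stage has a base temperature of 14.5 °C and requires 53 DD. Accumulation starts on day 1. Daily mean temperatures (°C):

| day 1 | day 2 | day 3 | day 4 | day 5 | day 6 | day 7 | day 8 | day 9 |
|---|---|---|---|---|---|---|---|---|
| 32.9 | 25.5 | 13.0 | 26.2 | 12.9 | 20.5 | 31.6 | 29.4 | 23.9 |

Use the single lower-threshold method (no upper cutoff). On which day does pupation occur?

Daily DD above 14.5 °C: 18.4, 11.0, 0.0, 11.7, 0.0, 6.0, 17.1, 14.9, 9.4.
Cumulative: 18.4, 29.4, 29.4, 41.1, 41.1, 47.1, 64.2, 79.1, 88.5.
The total first reaches 53 DD on day 7.

day 7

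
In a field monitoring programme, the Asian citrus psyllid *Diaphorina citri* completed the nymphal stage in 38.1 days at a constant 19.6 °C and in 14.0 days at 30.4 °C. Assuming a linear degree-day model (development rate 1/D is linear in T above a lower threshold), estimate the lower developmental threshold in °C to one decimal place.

13.3 °C

Under the model K = D·(T − T_b), so D₁·(T₁ − T_b) = D₂·(T₂ − T_b).
38.1·(19.6 − T_b) = 14.0·(30.4 − T_b)
T_b = (38.1·19.6 − 14.0·30.4) / (38.1 − 14.0) = 321.16 / 24.1 = 13.326 °C ≈ 13.3 °C.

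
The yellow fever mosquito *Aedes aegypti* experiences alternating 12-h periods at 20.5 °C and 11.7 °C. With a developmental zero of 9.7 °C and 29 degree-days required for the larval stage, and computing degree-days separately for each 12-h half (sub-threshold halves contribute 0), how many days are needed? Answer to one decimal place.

Day half: max(0, 20.5 − 9.7) × 0.5 = 10.8 × 0.5 = 5.40 DD.
Night half: max(0, 11.7 − 9.7) × 0.5 = 2.0 × 0.5 = 1.00 DD.
Per 24 h: 6.40 DD/day.
Duration = 29 / 6.40 = 4.531 ≈ 4.5 days.

4.5 days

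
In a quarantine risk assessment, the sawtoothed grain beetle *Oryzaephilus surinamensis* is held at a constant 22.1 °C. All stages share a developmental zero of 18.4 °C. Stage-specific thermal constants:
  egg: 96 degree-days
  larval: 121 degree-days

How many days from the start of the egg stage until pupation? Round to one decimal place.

Daily accumulation at 22.1 °C = 22.1 − 18.4 = 3.7 DD/day.
Total K = 96 + 121 = 217 DD.
Total duration = 217 / 3.7 = 58.649 ≈ 58.6 days.

58.6 days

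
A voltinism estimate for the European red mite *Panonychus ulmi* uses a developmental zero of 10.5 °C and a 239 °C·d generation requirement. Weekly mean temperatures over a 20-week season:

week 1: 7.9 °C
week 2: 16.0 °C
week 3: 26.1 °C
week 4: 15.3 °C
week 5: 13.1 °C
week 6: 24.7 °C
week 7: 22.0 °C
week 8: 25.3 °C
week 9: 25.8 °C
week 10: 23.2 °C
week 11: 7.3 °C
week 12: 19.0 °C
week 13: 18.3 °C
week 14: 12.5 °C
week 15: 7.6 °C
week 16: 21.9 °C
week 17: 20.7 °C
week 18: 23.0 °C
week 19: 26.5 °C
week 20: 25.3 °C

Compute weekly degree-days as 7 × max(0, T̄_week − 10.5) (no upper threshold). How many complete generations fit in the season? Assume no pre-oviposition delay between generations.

Weekly DD (7 × max(0, T̄ − 10.5)): 0.0, 38.5, 109.2, 33.6, 18.2, 99.4, 80.5, 103.6, 107.1, 88.9, 0.0, 59.5, 54.6, 14.0, 0.0, 79.8, 71.4, 87.5, 112.0, 103.6.
Season total = 1261.4 DD.
Complete generations = ⌊1261.4 / 239⌋ = 5.

5 generations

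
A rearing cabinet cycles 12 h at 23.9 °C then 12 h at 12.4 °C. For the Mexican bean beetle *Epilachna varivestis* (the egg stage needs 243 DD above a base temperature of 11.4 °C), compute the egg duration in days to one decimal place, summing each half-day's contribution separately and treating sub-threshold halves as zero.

36.0 days

Day half: max(0, 23.9 − 11.4) × 0.5 = 12.5 × 0.5 = 6.25 DD.
Night half: max(0, 12.4 − 11.4) × 0.5 = 1.0 × 0.5 = 0.50 DD.
Per 24 h: 6.75 DD/day.
Duration = 243 / 6.75 = 36.000 ≈ 36.0 days.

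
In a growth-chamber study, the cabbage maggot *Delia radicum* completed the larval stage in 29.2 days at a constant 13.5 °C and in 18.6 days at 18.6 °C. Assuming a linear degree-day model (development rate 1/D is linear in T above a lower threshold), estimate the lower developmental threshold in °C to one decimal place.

4.6 °C

Linear rate model ⇒ the product D·(T − T_b) is constant across temperatures.
29.2·(13.5 − T_b) = 18.6·(18.6 − T_b)
T_b = (29.2·13.5 − 18.6·18.6) / (29.2 − 18.6) = 48.24 / 10.6 = 4.551 °C ≈ 4.6 °C.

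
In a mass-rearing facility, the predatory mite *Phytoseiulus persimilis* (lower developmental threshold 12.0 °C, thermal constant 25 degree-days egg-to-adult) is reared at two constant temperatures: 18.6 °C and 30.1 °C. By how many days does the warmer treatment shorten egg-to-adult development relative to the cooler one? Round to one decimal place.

2.4 days

At 18.6 °C: 25 / (18.6 − 12.0) = 25 / 6.6 = 3.788 d.
At 30.1 °C: 25 / (30.1 − 12.0) = 25 / 18.1 = 1.381 d.
Difference = |3.788 − 1.381| = 2.407 ≈ 2.4 days.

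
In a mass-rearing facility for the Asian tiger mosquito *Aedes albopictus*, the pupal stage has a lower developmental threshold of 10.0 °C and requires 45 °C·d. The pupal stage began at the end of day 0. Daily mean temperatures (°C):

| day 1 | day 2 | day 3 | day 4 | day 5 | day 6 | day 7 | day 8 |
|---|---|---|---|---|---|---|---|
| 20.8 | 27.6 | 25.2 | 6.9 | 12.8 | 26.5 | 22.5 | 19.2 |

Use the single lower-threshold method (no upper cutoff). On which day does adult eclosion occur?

Daily DD above 10.0 °C: 10.8, 17.6, 15.2, 0.0, 2.8, 16.5, 12.5, 9.2.
Cumulative: 10.8, 28.4, 43.6, 43.6, 46.4, 62.9, 75.4, 84.6.
The total first reaches 45 DD on day 5.

day 5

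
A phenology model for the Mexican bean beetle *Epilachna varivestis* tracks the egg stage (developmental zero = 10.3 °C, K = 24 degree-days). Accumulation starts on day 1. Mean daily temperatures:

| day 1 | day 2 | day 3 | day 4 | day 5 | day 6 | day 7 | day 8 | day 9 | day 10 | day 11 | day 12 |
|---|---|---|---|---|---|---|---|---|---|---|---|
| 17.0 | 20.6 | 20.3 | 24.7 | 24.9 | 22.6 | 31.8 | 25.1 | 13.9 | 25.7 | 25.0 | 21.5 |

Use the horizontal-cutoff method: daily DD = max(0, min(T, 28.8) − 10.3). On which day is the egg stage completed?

Daily DD above 10.3 °C (capped at 18.5): 6.7, 10.3, 10.0, 14.4, 14.6, 12.3, 18.5, 14.8, 3.6, 15.4, 14.7, 11.2.
Cumulative: 6.7, 17.0, 27.0, 41.4, 56.0, 68.3, 86.8, 101.6, 105.2, 120.6, 135.3, 146.5.
The total first reaches 24 DD on day 3.

day 3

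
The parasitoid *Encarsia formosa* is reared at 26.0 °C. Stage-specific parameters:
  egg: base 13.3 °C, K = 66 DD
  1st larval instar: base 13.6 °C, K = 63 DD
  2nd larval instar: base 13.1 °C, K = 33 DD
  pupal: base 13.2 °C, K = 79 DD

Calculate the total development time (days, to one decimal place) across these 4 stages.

egg: 66 / (26.0 − 13.3) = 66 / 12.7 = 5.197 d.
1st larval instar: 63 / (26.0 − 13.6) = 63 / 12.4 = 5.081 d.
2nd larval instar: 33 / (26.0 − 13.1) = 33 / 12.9 = 2.558 d.
pupal: 79 / (26.0 − 13.2) = 79 / 12.8 = 6.172 d.
Sum = 19.008 ≈ 19.0 days.

19.0 days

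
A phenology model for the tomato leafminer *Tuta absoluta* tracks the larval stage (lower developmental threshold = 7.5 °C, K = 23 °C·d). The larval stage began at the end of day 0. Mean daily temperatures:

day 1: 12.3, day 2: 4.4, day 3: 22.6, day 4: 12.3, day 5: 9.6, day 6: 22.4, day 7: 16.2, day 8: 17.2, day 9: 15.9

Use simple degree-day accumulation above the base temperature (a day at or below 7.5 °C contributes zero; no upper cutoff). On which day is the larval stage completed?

Daily DD above 7.5 °C: 4.8, 0.0, 15.1, 4.8, 2.1, 14.9, 8.7, 9.7, 8.4.
Cumulative: 4.8, 4.8, 19.9, 24.7, 26.8, 41.7, 50.4, 60.1, 68.5.
The total first reaches 23 DD on day 4.

day 4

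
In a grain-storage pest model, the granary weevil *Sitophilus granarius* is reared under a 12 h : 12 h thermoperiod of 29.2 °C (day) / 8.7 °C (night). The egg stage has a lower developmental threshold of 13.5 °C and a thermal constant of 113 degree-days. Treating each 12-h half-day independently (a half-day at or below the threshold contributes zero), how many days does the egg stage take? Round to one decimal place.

Day half: max(0, 29.2 − 13.5) × 0.5 = 15.7 × 0.5 = 7.85 DD.
Night half: max(0, 8.7 − 13.5) × 0.5 = 0.0 × 0.5 = 0.00 DD.
Per 24 h: 7.85 DD/day.
Duration = 113 / 7.85 = 14.395 ≈ 14.4 days.

14.4 days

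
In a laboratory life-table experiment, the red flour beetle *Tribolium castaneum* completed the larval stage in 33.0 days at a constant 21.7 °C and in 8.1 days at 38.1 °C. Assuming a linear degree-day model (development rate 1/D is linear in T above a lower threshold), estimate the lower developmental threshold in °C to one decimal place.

16.4 °C

Linear rate model ⇒ the product D·(T − T_b) is constant across temperatures.
33.0·(21.7 − T_b) = 8.1·(38.1 − T_b)
T_b = (33.0·21.7 − 8.1·38.1) / (33.0 − 8.1) = 407.49 / 24.9 = 16.365 °C ≈ 16.4 °C.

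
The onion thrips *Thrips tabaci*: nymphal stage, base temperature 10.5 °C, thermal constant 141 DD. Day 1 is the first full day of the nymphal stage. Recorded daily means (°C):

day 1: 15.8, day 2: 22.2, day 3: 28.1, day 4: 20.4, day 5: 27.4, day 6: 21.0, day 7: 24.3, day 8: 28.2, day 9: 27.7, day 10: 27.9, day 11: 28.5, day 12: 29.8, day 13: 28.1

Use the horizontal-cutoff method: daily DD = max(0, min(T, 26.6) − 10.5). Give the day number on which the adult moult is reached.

Daily DD above 10.5 °C (capped at 16.1): 5.3, 11.7, 16.1, 9.9, 16.1, 10.5, 13.8, 16.1, 16.1, 16.1, 16.1, 16.1, 16.1.
Cumulative: 5.3, 17.0, 33.1, 43.0, 59.1, 69.6, 83.4, 99.5, 115.6, 131.7, 147.8, 163.9, 180.0.
The total first reaches 141 DD on day 11.

day 11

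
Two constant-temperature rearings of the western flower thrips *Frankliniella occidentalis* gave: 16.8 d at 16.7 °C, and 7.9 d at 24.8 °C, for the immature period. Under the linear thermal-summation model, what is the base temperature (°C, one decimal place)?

Under the model K = D·(T − T_b), so D₁·(T₁ − T_b) = D₂·(T₂ − T_b).
16.8·(16.7 − T_b) = 7.9·(24.8 − T_b)
T_b = (16.8·16.7 − 7.9·24.8) / (16.8 − 7.9) = 84.64 / 8.9 = 9.510 °C ≈ 9.5 °C.

9.5 °C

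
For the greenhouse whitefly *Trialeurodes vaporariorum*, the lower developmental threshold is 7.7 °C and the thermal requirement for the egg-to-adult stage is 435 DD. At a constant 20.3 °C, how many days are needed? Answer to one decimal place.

Daily accumulation = 20.3 − 7.7 = 12.6 DD/day.
Duration = 435 / 12.6 = 34.524 ≈ 34.5 days.

34.5 days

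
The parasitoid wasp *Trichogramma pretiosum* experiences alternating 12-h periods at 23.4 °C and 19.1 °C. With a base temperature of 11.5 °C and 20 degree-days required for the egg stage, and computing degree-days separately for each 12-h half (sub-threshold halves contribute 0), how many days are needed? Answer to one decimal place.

Day half: max(0, 23.4 − 11.5) × 0.5 = 11.9 × 0.5 = 5.95 DD.
Night half: max(0, 19.1 − 11.5) × 0.5 = 7.6 × 0.5 = 3.80 DD.
Per 24 h: 9.75 DD/day.
Duration = 20 / 9.75 = 2.051 ≈ 2.1 days.

2.1 days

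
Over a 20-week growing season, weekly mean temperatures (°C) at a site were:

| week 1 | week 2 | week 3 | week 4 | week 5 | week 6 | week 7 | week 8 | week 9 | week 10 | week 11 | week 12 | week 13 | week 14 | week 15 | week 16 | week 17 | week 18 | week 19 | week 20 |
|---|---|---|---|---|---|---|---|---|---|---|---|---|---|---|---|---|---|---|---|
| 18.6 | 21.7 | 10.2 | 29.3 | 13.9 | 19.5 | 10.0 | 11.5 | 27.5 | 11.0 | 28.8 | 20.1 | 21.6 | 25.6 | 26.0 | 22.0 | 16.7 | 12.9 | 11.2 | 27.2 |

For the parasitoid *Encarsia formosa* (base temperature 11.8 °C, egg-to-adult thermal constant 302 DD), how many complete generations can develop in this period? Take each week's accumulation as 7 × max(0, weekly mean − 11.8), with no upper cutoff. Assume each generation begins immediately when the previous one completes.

Weekly DD (7 × max(0, T̄ − 11.8)): 47.6, 69.3, 0.0, 122.5, 14.7, 53.9, 0.0, 0.0, 109.9, 0.0, 119.0, 58.1, 68.6, 96.6, 99.4, 71.4, 34.3, 7.7, 0.0, 107.8.
Season total = 1080.8 DD.
Complete generations = ⌊1080.8 / 302⌋ = 3.

3 generations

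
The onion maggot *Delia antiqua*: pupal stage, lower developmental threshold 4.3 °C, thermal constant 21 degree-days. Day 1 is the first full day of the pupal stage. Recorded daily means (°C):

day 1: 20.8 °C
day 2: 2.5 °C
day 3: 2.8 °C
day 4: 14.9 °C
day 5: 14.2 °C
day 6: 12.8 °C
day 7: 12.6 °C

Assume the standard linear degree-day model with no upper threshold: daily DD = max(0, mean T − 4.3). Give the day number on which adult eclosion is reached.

Daily DD above 4.3 °C: 16.5, 0.0, 0.0, 10.6, 9.9, 8.5, 8.3.
Cumulative: 16.5, 16.5, 16.5, 27.1, 37.0, 45.5, 53.8.
The total first reaches 21 DD on day 4.

day 4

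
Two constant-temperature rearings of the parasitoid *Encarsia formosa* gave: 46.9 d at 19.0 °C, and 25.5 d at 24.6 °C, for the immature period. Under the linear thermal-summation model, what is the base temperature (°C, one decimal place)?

12.3 °C

Linear rate model ⇒ the product D·(T − T_b) is constant across temperatures.
46.9·(19.0 − T_b) = 25.5·(24.6 − T_b)
T_b = (46.9·19.0 − 25.5·24.6) / (46.9 − 25.5) = 263.80 / 21.4 = 12.327 °C ≈ 12.3 °C.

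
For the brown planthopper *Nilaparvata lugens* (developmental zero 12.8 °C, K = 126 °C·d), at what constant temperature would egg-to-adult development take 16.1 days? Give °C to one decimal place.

Required daily accumulation = 126 / 16.1 = 7.826 DD/day.
T = T_base + 7.826 = 12.8 + 7.826 = 20.626 ≈ 20.6 °C.

20.6 °C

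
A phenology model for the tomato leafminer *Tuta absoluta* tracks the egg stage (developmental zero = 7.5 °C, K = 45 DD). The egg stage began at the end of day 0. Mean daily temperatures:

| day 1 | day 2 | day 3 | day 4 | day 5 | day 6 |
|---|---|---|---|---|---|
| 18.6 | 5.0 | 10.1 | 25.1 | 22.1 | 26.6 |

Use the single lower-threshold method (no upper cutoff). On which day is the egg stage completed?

day 5

Daily DD above 7.5 °C: 11.1, 0.0, 2.6, 17.6, 14.6, 19.1.
Cumulative: 11.1, 11.1, 13.7, 31.3, 45.9, 65.0.
The total first reaches 45 DD on day 5.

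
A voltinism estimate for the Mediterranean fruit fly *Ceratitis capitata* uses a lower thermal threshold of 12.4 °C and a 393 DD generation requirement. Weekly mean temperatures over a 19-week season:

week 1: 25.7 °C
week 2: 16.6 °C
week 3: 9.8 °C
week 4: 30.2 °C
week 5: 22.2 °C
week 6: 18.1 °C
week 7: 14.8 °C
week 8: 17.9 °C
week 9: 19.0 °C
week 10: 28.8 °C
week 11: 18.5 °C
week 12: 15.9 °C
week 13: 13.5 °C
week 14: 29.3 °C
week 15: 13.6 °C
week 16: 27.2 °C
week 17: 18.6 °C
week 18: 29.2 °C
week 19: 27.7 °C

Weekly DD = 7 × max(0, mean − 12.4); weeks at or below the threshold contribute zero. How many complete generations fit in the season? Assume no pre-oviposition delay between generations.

Weekly DD (7 × max(0, T̄ − 12.4)): 93.1, 29.4, 0.0, 124.6, 68.6, 39.9, 16.8, 38.5, 46.2, 114.8, 42.7, 24.5, 7.7, 118.3, 8.4, 103.6, 43.4, 117.6, 107.1.
Season total = 1145.2 DD.
Complete generations = ⌊1145.2 / 393⌋ = 2.

2 generations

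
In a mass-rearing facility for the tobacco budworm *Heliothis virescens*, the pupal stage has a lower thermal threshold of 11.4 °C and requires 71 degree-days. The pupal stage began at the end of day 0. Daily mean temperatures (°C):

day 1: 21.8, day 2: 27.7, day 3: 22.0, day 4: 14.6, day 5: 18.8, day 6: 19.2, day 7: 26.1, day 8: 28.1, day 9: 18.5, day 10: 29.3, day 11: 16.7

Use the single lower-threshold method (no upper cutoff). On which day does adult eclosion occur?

Daily DD above 11.4 °C: 10.4, 16.3, 10.6, 3.2, 7.4, 7.8, 14.7, 16.7, 7.1, 17.9, 5.3.
Cumulative: 10.4, 26.7, 37.3, 40.5, 47.9, 55.7, 70.4, 87.1, 94.2, 112.1, 117.4.
The total first reaches 71 DD on day 8.

day 8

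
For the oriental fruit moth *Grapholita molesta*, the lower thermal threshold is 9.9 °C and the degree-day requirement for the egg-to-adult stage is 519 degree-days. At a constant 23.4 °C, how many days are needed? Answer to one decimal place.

38.4 days

Daily accumulation = 23.4 − 9.9 = 13.5 DD/day.
Duration = 519 / 13.5 = 38.444 ≈ 38.4 days.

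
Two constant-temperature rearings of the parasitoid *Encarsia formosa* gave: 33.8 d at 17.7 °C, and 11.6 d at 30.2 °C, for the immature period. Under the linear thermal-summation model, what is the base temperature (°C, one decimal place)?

Linear rate model ⇒ the product D·(T − T_b) is constant across temperatures.
33.8·(17.7 − T_b) = 11.6·(30.2 − T_b)
T_b = (33.8·17.7 − 11.6·30.2) / (33.8 − 11.6) = 247.94 / 22.2 = 11.168 °C ≈ 11.2 °C.

11.2 °C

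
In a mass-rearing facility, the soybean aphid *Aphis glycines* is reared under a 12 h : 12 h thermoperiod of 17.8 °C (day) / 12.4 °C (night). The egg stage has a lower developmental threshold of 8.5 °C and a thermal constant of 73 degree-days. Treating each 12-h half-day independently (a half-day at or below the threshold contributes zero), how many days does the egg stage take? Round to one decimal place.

11.1 days

Day half: max(0, 17.8 − 8.5) × 0.5 = 9.3 × 0.5 = 4.65 DD.
Night half: max(0, 12.4 − 8.5) × 0.5 = 3.9 × 0.5 = 1.95 DD.
Per 24 h: 6.60 DD/day.
Duration = 73 / 6.60 = 11.061 ≈ 11.1 days.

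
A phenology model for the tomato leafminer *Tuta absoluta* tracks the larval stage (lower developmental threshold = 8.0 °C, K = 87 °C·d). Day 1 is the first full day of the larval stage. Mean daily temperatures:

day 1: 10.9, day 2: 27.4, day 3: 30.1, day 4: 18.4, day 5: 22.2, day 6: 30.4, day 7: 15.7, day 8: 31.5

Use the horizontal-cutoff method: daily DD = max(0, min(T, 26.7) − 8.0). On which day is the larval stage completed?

day 7

Daily DD above 8.0 °C (capped at 18.7): 2.9, 18.7, 18.7, 10.4, 14.2, 18.7, 7.7, 18.7.
Cumulative: 2.9, 21.6, 40.3, 50.7, 64.9, 83.6, 91.3, 110.0.
The total first reaches 87 DD on day 7.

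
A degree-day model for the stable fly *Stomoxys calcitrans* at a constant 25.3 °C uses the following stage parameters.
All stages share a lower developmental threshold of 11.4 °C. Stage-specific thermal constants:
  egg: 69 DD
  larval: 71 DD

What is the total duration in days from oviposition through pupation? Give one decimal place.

10.1 days

Daily accumulation at 25.3 °C = 25.3 − 11.4 = 13.9 DD/day.
Total K = 69 + 71 = 140 DD.
Total duration = 140 / 13.9 = 10.072 ≈ 10.1 days.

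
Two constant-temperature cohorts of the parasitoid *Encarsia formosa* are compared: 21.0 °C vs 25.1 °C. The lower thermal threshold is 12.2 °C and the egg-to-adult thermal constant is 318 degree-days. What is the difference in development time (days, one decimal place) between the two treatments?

At 21.0 °C: 318 / (21.0 − 12.2) = 318 / 8.8 = 36.136 d.
At 25.1 °C: 318 / (25.1 − 12.2) = 318 / 12.9 = 24.651 d.
Difference = |36.136 − 24.651| = 11.485 ≈ 11.5 days.

11.5 days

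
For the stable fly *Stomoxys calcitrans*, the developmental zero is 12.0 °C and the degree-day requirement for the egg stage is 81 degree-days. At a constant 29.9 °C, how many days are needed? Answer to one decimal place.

Daily accumulation = 29.9 − 12.0 = 17.9 DD/day.
Duration = 81 / 17.9 = 4.525 ≈ 4.5 days.

4.5 days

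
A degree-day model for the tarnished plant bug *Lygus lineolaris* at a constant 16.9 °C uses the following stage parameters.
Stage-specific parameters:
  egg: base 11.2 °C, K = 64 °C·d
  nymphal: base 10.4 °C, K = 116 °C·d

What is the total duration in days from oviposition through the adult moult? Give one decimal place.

egg: 64 / (16.9 − 11.2) = 64 / 5.7 = 11.228 d.
nymphal: 116 / (16.9 − 10.4) = 116 / 6.5 = 17.846 d.
Sum = 29.074 ≈ 29.1 days.

29.1 days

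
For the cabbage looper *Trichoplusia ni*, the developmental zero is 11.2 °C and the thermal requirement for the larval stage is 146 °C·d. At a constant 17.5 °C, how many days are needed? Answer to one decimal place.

Daily accumulation = 17.5 − 11.2 = 6.3 DD/day.
Duration = 146 / 6.3 = 23.175 ≈ 23.2 days.

23.2 days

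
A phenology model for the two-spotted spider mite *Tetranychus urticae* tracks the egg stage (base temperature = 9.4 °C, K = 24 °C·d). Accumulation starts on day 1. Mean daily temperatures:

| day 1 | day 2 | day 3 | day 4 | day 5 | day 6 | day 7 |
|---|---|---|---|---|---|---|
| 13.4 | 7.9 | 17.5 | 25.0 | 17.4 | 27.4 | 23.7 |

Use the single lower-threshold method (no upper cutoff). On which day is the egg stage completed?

day 4

Daily DD above 9.4 °C: 4.0, 0.0, 8.1, 15.6, 8.0, 18.0, 14.3.
Cumulative: 4.0, 4.0, 12.1, 27.7, 35.7, 53.7, 68.0.
The total first reaches 24 DD on day 4.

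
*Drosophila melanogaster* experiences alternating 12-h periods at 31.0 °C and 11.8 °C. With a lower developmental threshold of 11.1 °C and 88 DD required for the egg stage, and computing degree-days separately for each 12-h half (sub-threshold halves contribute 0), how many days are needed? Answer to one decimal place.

Day half: max(0, 31.0 − 11.1) × 0.5 = 19.9 × 0.5 = 9.95 DD.
Night half: max(0, 11.8 − 11.1) × 0.5 = 0.7 × 0.5 = 0.35 DD.
Per 24 h: 10.30 DD/day.
Duration = 88 / 10.30 = 8.544 ≈ 8.5 days.

8.5 days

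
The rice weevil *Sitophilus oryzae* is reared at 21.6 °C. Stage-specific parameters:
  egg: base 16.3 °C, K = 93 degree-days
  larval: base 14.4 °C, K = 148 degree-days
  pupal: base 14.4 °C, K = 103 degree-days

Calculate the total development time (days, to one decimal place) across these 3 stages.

52.4 days

egg: 93 / (21.6 − 16.3) = 93 / 5.3 = 17.547 d.
larval: 148 / (21.6 − 14.4) = 148 / 7.2 = 20.556 d.
pupal: 103 / (21.6 − 14.4) = 103 / 7.2 = 14.306 d.
Sum = 52.408 ≈ 52.4 days.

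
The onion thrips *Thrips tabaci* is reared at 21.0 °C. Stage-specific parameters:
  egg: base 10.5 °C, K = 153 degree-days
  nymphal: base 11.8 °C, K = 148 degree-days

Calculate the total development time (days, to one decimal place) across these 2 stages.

30.7 days

egg: 153 / (21.0 − 10.5) = 153 / 10.5 = 14.571 d.
nymphal: 148 / (21.0 − 11.8) = 148 / 9.2 = 16.087 d.
Sum = 30.658 ≈ 30.7 days.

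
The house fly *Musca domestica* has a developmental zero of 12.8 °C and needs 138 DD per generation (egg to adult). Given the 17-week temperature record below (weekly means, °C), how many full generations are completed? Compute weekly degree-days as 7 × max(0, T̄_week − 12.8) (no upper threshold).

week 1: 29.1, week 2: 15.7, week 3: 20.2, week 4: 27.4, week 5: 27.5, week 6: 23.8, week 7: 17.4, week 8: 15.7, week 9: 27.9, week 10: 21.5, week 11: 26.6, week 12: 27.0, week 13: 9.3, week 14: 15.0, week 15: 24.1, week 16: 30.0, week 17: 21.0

Weekly DD (7 × max(0, T̄ − 12.8)): 114.1, 20.3, 51.8, 102.2, 102.9, 77.0, 32.2, 20.3, 105.7, 60.9, 96.6, 99.4, 0.0, 15.4, 79.1, 120.4, 57.4.
Season total = 1155.7 DD.
Complete generations = ⌊1155.7 / 138⌋ = 8.

8 generations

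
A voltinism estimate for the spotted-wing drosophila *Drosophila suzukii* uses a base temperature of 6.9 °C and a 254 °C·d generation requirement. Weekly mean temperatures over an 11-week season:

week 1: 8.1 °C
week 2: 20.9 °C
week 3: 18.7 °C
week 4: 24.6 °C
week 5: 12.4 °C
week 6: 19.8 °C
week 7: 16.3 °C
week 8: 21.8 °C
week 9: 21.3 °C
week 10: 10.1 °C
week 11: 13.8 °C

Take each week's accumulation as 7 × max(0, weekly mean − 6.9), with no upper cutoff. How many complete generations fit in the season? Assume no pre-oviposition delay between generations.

3 generations

Weekly DD (7 × max(0, T̄ − 6.9)): 8.4, 98.0, 82.6, 123.9, 38.5, 90.3, 65.8, 104.3, 100.8, 22.4, 48.3.
Season total = 783.3 DD.
Complete generations = ⌊783.3 / 254⌋ = 3.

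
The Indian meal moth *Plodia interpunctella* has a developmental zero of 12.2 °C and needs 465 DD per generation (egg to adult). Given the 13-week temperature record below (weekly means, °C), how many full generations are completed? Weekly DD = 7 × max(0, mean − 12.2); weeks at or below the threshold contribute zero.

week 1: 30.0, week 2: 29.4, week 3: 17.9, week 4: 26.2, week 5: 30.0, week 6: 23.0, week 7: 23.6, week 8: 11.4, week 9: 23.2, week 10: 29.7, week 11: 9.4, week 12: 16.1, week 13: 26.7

Weekly DD (7 × max(0, T̄ − 12.2)): 124.6, 120.4, 39.9, 98.0, 124.6, 75.6, 79.8, 0.0, 77.0, 122.5, 0.0, 27.3, 101.5.
Season total = 991.2 DD.
Complete generations = ⌊991.2 / 465⌋ = 2.

2 generations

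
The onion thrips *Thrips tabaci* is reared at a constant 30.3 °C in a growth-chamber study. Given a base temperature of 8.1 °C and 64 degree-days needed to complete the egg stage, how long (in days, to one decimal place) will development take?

Daily accumulation = 30.3 − 8.1 = 22.2 DD/day.
Duration = 64 / 22.2 = 2.883 ≈ 2.9 days.

2.9 days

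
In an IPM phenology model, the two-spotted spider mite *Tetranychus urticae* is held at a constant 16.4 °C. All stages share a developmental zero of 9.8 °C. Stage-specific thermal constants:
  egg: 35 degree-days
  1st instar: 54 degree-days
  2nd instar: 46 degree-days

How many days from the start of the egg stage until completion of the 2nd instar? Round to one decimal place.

20.5 days

Daily accumulation at 16.4 °C = 16.4 − 9.8 = 6.6 DD/day.
Total K = 35 + 54 + 46 = 135 DD.
Total duration = 135 / 6.6 = 20.455 ≈ 20.5 days.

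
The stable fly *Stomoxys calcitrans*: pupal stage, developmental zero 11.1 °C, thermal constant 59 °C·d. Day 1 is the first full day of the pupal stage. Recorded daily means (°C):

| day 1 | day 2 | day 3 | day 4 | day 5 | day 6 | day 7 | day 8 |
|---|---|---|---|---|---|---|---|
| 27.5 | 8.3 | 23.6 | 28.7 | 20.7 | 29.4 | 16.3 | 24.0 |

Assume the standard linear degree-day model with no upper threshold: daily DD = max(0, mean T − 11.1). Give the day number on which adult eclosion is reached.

day 6

Daily DD above 11.1 °C: 16.4, 0.0, 12.5, 17.6, 9.6, 18.3, 5.2, 12.9.
Cumulative: 16.4, 16.4, 28.9, 46.5, 56.1, 74.4, 79.6, 92.5.
The total first reaches 59 DD on day 6.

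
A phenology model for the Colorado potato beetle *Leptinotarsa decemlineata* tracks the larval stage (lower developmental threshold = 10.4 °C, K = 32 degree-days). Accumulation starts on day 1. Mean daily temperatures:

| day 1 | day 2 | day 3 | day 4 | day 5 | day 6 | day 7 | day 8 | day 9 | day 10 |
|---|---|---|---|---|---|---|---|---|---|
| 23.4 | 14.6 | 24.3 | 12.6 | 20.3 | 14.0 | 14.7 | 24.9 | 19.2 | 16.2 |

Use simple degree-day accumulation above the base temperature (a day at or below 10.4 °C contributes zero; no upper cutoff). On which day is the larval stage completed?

day 4

Daily DD above 10.4 °C: 13.0, 4.2, 13.9, 2.2, 9.9, 3.6, 4.3, 14.5, 8.8, 5.8.
Cumulative: 13.0, 17.2, 31.1, 33.3, 43.2, 46.8, 51.1, 65.6, 74.4, 80.2.
The total first reaches 32 DD on day 4.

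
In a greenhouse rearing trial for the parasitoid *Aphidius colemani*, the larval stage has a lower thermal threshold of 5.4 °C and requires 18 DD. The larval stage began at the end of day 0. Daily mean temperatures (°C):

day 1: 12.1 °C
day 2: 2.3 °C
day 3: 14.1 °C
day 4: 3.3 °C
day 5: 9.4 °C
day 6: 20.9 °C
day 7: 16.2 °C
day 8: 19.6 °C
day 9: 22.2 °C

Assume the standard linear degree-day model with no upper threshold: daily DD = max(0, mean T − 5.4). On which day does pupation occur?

day 5

Daily DD above 5.4 °C: 6.7, 0.0, 8.7, 0.0, 4.0, 15.5, 10.8, 14.2, 16.8.
Cumulative: 6.7, 6.7, 15.4, 15.4, 19.4, 34.9, 45.7, 59.9, 76.7.
The total first reaches 18 DD on day 5.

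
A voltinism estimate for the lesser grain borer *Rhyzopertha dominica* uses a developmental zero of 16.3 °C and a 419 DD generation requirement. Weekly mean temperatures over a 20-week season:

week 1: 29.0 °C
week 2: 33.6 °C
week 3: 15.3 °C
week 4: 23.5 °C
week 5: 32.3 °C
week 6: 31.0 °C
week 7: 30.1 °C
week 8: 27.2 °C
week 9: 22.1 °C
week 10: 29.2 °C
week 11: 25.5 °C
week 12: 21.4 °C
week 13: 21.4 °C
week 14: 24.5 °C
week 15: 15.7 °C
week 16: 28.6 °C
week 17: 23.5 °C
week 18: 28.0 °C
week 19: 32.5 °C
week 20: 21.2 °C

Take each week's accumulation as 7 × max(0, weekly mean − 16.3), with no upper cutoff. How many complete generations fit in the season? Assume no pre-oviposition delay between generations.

Weekly DD (7 × max(0, T̄ − 16.3)): 88.9, 121.1, 0.0, 50.4, 112.0, 102.9, 96.6, 76.3, 40.6, 90.3, 64.4, 35.7, 35.7, 57.4, 0.0, 86.1, 50.4, 81.9, 113.4, 34.3.
Season total = 1338.4 DD.
Complete generations = ⌊1338.4 / 419⌋ = 3.

3 generations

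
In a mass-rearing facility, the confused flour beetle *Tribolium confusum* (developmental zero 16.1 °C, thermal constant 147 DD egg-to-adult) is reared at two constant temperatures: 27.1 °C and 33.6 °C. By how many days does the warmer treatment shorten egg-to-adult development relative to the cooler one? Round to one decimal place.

5.0 days

At 27.1 °C: 147 / (27.1 − 16.1) = 147 / 11.0 = 13.364 d.
At 33.6 °C: 147 / (33.6 − 16.1) = 147 / 17.5 = 8.400 d.
Difference = |13.364 − 8.400| = 4.964 ≈ 5.0 days.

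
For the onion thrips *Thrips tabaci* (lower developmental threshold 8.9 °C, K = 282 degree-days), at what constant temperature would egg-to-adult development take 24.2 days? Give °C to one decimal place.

20.6 °C

Required daily accumulation = 282 / 24.2 = 11.653 DD/day.
T = T_base + 11.653 = 8.9 + 11.653 = 20.553 ≈ 20.6 °C.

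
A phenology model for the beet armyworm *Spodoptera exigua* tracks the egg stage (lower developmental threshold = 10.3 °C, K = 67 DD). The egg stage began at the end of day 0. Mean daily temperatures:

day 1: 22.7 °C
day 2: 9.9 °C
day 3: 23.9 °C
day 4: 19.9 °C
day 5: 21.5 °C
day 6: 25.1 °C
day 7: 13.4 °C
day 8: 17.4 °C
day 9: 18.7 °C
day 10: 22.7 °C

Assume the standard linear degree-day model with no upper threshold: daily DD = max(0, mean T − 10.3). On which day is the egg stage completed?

Daily DD above 10.3 °C: 12.4, 0.0, 13.6, 9.6, 11.2, 14.8, 3.1, 7.1, 8.4, 12.4.
Cumulative: 12.4, 12.4, 26.0, 35.6, 46.8, 61.6, 64.7, 71.8, 80.2, 92.6.
The total first reaches 67 DD on day 8.

day 8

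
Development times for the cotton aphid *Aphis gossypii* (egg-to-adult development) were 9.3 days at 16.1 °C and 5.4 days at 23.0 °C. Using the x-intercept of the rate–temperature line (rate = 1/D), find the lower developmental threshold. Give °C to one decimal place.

Equal thermal constants: D₁(T₁ − T_b) = D₂(T₂ − T_b).
9.3·(16.1 − T_b) = 5.4·(23.0 − T_b)
T_b = (9.3·16.1 − 5.4·23.0) / (9.3 − 5.4) = 25.53 / 3.9 = 6.546 °C ≈ 6.5 °C.

6.5 °C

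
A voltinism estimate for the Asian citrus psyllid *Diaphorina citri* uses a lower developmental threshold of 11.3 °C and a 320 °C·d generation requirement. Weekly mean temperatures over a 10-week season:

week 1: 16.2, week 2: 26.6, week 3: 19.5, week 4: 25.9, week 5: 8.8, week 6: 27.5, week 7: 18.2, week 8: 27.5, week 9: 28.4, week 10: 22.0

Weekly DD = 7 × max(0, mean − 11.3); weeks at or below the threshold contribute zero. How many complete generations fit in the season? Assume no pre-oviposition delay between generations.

Weekly DD (7 × max(0, T̄ − 11.3)): 34.3, 107.1, 57.4, 102.2, 0.0, 113.4, 48.3, 113.4, 119.7, 74.9.
Season total = 770.7 DD.
Complete generations = ⌊770.7 / 320⌋ = 2.

2 generations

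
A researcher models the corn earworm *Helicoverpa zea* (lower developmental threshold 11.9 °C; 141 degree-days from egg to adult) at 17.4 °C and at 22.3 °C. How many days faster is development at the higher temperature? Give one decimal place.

12.1 days

At 17.4 °C: 141 / (17.4 − 11.9) = 141 / 5.5 = 25.636 d.
At 22.3 °C: 141 / (22.3 − 11.9) = 141 / 10.4 = 13.558 d.
Difference = |25.636 − 13.558| = 12.079 ≈ 12.1 days.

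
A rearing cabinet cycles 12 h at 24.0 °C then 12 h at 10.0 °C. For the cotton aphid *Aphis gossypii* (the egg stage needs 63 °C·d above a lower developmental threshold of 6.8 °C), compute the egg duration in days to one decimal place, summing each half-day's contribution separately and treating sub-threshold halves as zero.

Day half: max(0, 24.0 − 6.8) × 0.5 = 17.2 × 0.5 = 8.60 DD.
Night half: max(0, 10.0 − 6.8) × 0.5 = 3.2 × 0.5 = 1.60 DD.
Per 24 h: 10.20 DD/day.
Duration = 63 / 10.20 = 6.176 ≈ 6.2 days.

6.2 days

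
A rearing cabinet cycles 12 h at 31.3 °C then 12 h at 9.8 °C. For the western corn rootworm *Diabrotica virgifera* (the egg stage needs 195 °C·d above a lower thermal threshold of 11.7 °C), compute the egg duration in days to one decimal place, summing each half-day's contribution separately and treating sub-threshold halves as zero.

Day half: max(0, 31.3 − 11.7) × 0.5 = 19.6 × 0.5 = 9.80 DD.
Night half: max(0, 9.8 − 11.7) × 0.5 = 0.0 × 0.5 = 0.00 DD.
Per 24 h: 9.80 DD/day.
Duration = 195 / 9.80 = 19.898 ≈ 19.9 days.

19.9 days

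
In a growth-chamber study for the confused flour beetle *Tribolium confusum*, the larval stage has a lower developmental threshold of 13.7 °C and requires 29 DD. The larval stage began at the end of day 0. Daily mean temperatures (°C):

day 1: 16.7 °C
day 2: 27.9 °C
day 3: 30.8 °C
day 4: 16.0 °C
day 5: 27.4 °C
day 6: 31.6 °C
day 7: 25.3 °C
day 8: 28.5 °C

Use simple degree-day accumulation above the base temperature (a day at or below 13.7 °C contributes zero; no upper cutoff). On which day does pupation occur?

day 3

Daily DD above 13.7 °C: 3.0, 14.2, 17.1, 2.3, 13.7, 17.9, 11.6, 14.8.
Cumulative: 3.0, 17.2, 34.3, 36.6, 50.3, 68.2, 79.8, 94.6.
The total first reaches 29 DD on day 3.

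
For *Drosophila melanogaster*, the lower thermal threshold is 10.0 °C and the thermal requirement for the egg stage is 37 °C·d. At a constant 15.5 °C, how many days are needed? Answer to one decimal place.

6.7 days

Daily accumulation = 15.5 − 10.0 = 5.5 DD/day.
Duration = 37 / 5.5 = 6.727 ≈ 6.7 days.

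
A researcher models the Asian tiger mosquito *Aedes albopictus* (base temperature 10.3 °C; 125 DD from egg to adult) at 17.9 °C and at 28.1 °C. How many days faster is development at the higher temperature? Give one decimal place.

9.4 days

At 17.9 °C: 125 / (17.9 − 10.3) = 125 / 7.6 = 16.447 d.
At 28.1 °C: 125 / (28.1 − 10.3) = 125 / 17.8 = 7.022 d.
Difference = |16.447 − 7.022| = 9.425 ≈ 9.4 days.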